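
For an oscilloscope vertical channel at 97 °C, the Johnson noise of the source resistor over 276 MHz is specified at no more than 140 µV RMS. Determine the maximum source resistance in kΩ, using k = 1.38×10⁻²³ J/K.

T = 97 °C + 273.15 = 370.15 K
Johnson–Nyquist: V_n = √(4kTRB) ⇒ R = V_n² / (4kTB)
4kTB = 4 × 1.38×10⁻²³ × 370.15 × 2.76×10⁸ = 5.64×10⁻¹²
R = (1.40×10⁻⁴)² / 5.64×10⁻¹² = 3.48×10³ Ω = 3.48 kΩ

3.48 kΩ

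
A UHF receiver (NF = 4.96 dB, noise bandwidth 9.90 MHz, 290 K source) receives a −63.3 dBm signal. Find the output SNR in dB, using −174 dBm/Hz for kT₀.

35.8 dB

Noise floor: N = −174 + 10 log₁₀(B) + NF
10 log₁₀(9.90×10⁶) = 69.96 dB
N = −174 + 69.96 + 4.96 = −99.08 dBm
SNR = P_sig − N = −63.3 − (−99.08) = 35.78 dB → 35.8 dB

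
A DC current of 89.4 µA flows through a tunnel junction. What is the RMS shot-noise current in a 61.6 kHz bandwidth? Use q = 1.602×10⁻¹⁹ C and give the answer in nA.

1.33 nA

I_n = √(2qI·B)
2qI·B = 2 × 1.602×10⁻¹⁹ × 8.94×10⁻⁵ × 6.16×10⁴ = 1.76×10⁻¹⁸ A²
I_n = √(1.76×10⁻¹⁸) = 1.33×10⁻⁹ A = 1.33 nA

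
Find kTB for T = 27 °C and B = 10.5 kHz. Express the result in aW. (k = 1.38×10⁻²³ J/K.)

T = 27 °C + 273.15 = 300.15 K
P_n = kTB = 1.38×10⁻²³ × 300.15 × 1.05×10⁴ = 4.35×10⁻¹⁷ W = 43.5 aW

43.5 aW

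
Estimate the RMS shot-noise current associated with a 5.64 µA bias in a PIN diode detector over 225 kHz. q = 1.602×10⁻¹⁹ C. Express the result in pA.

638 pA

I_n = √(2qI·B)
2qI·B = 2 × 1.602×10⁻¹⁹ × 5.64×10⁻⁶ × 2.25×10⁵ = 4.07×10⁻¹⁹ A²
I_n = √(4.07×10⁻¹⁹) = 6.38×10⁻¹⁰ A = 638 pA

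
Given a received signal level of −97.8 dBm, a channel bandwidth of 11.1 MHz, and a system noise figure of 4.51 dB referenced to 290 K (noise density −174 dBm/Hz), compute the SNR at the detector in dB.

Noise floor: N = −174 + 10 log₁₀(B) + NF
10 log₁₀(1.11×10⁷) = 70.45 dB
N = −174 + 70.45 + 4.51 = −99.04 dBm
SNR = P_sig − N = −97.8 − (−99.04) = 1.24 dB → 1.2 dB

1.2 dB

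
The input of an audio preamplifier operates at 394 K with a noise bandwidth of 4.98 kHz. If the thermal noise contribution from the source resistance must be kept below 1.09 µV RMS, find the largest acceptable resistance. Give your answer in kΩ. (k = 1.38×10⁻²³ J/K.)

11.0 kΩ

Johnson–Nyquist: V_n = √(4kTRB) ⇒ R = V_n² / (4kTB)
4kTB = 4 × 1.38×10⁻²³ × 394 × 4.98×10³ = 1.08×10⁻¹⁶
R = (1.09×10⁻⁶)² / 1.08×10⁻¹⁶ = 1.10×10⁴ Ω = 11.0 kΩ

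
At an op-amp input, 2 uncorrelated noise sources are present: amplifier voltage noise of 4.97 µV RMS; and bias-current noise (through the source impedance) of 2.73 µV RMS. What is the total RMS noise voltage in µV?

5.67 µV

Uncorrelated sources add in power (mean-square): V_tot = √(ΣV_i²)
V_tot = √[(4.97×10⁻⁶)² + (2.73×10⁻⁶)²] = 5.67×10⁻⁶ V = 5.67 µV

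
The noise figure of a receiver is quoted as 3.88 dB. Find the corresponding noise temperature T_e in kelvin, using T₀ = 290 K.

F = 10^(3.88/10) = 2.44343
T_e = (F − 1)·T₀ = (2.44343 − 1) × 290 = 419 K

419 K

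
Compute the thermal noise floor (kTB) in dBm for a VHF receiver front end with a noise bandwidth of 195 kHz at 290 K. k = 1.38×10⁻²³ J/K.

P_n = kTB = 1.38×10⁻²³ × 290 × 1.95×10⁵ = 7.80×10⁻¹⁶ W
In dBm: 10 log₁₀(7.80×10⁻¹⁶ / 10⁻³) = −121.1 dBm

−121.1 dBm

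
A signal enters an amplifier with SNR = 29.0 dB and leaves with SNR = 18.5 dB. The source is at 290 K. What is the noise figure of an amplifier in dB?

10.5 dB

NF (dB) = SNR_in(dB) − SNR_out(dB) when the source is at T₀
NF = 29.0 − 18.5 = 10.5 dB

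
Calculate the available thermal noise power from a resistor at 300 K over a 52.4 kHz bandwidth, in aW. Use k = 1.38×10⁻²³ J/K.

P_n = kTB = 1.38×10⁻²³ × 300 × 5.24×10⁴ = 2.17×10⁻¹⁶ W = 217 aW

217 aW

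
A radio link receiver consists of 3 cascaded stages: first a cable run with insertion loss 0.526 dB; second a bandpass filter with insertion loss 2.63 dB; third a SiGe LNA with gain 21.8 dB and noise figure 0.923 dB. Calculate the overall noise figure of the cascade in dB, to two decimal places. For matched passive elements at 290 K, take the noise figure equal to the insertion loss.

4.08 dB

Convert to linear (a loss of L dB is a gain of −L dB): F_i = 10^(NF_i/10), G_i = 10^(G_i,dB/10)
  Stage 1: F_1 = 10^(0.526/10) = 1.129, G_1 = 10^(−0.526/10) = 0.8859
  Stage 2: F_2 = 10^(2.63/10) = 1.832, G_2 = 10^(−2.63/10) = 0.5458
  Stage 3: F_3 = 10^(0.923/10) = 1.237, G_3 = 10^(21.8/10) = 151.4
Friis cascade:
  F = 1.129 + (1.832 − 1)/0.8859 + (1.237 − 1)/0.4835 = 2.558
NF = 10 log₁₀(2.558) = 4.08 dB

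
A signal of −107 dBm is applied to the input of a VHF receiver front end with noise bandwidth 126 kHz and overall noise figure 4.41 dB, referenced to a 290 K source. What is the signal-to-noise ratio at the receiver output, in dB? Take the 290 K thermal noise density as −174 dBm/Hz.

11.6 dB

Noise floor: N = −174 + 10 log₁₀(B) + NF
10 log₁₀(1.26×10⁵) = 51 dB
N = −174 + 51 + 4.41 = −118.59 dBm
SNR = P_sig − N = −107 − (−118.59) = 11.59 dB → 11.6 dB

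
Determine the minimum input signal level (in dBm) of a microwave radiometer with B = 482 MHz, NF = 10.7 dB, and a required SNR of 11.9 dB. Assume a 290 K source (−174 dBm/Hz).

Sensitivity = −174 + 10 log₁₀(B) + NF + SNR_min
= −174 + 86.83 + 10.7 + 11.9
= −64.57 dBm → −64.6 dBm

−64.6 dBm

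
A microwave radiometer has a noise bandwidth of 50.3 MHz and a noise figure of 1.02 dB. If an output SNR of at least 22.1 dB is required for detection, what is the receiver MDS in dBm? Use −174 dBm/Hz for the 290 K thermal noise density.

Sensitivity = −174 + 10 log₁₀(B) + NF + SNR_min
= −174 + 77.02 + 1.02 + 22.1
= −73.86 dBm → −73.9 dBm

−73.9 dBm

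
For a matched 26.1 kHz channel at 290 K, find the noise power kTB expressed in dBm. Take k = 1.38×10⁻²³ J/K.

−129.8 dBm

P_n = kTB = 1.38×10⁻²³ × 290 × 2.61×10⁴ = 1.04×10⁻¹⁶ W
In dBm: 10 log₁₀(1.04×10⁻¹⁶ / 10⁻³) = −129.8 dBm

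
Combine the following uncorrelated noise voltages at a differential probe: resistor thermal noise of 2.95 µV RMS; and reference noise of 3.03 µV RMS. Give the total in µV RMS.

4.23 µV

Uncorrelated sources add in power (mean-square): V_tot = √(ΣV_i²)
V_tot = √[(2.95×10⁻⁶)² + (3.03×10⁻⁶)²] = 4.23×10⁻⁶ V = 4.23 µV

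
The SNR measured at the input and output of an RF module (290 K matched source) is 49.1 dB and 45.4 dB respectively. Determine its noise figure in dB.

NF (dB) = SNR_in(dB) − SNR_out(dB) when the source is at T₀
NF = 49.1 − 45.4 = 3.7 dB

3.7 dB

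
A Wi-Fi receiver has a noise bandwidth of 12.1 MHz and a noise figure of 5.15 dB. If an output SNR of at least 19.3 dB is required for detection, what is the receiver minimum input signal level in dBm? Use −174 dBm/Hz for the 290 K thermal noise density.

−78.7 dBm

Sensitivity = −174 + 10 log₁₀(B) + NF + SNR_min
= −174 + 70.83 + 5.15 + 19.3
= −78.72 dBm → −78.7 dBm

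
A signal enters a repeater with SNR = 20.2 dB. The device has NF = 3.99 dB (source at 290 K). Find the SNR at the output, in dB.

By definition F = SNR_in/SNR_out, so in dB: SNR_out = SNR_in − NF
SNR_out = 20.2 − 3.99 = 16.21 dB

16.21 dB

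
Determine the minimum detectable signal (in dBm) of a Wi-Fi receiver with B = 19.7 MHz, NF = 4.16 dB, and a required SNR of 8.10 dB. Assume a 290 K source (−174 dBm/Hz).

−88.8 dBm

Sensitivity = −174 + 10 log₁₀(B) + NF + SNR_min
= −174 + 72.94 + 4.16 + 8.10
= −88.80 dBm → −88.8 dBm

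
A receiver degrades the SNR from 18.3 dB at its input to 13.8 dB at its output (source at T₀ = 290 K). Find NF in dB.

NF (dB) = SNR_in(dB) − SNR_out(dB) when the source is at T₀
NF = 18.3 − 13.8 = 4.5 dB

4.5 dB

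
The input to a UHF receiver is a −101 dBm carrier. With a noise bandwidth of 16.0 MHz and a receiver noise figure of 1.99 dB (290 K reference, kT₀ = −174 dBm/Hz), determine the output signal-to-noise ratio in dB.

−1.0 dB

Noise floor: N = −174 + 10 log₁₀(B) + NF
10 log₁₀(1.60×10⁷) = 72.04 dB
N = −174 + 72.04 + 1.99 = −99.97 dBm
SNR = P_sig − N = −101 − (−99.97) = −1.03 dB → −1.0 dB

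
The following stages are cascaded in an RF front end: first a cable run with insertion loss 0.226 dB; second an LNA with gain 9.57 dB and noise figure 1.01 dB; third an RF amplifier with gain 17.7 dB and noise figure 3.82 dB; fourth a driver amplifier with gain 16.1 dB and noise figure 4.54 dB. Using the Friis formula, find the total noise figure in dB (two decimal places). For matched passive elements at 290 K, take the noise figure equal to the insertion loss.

Convert to linear (a loss of L dB is a gain of −L dB): F_i = 10^(NF_i/10), G_i = 10^(G_i,dB/10)
  Stage 1: F_1 = 10^(0.226/10) = 1.053, G_1 = 10^(−0.226/10) = 0.9493
  Stage 2: F_2 = 10^(1.01/10) = 1.262, G_2 = 10^(9.57/10) = 9.057
  Stage 3: F_3 = 10^(3.82/10) = 2.410, G_3 = 10^(17.7/10) = 58.88
  Stage 4: F_4 = 10^(4.54/10) = 2.844, G_4 = 10^(16.1/10) = 40.74
Friis cascade:
  F = 1.053 + (1.262 − 1)/0.9493 + (2.410 − 1)/8.598 + (2.844 − 1)/506.3 = 1.497
NF = 10 log₁₀(1.497) = 1.75 dB

1.75 dB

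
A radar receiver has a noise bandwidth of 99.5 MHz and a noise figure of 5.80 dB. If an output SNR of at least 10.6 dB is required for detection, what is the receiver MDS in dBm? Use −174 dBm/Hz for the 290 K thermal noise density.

−77.6 dBm

Sensitivity = −174 + 10 log₁₀(B) + NF + SNR_min
= −174 + 79.98 + 5.80 + 10.6
= −77.62 dBm → −77.6 dBm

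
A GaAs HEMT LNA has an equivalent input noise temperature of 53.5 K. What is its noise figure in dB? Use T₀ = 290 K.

F = 1 + T_e/T₀ = 1 + 53.5/290 = 1.18448
NF = 10 log₁₀(1.18448) = 0.735 dB

0.735 dB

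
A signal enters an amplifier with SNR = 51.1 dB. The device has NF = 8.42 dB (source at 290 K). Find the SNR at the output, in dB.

42.68 dB

By definition F = SNR_in/SNR_out, so in dB: SNR_out = SNR_in − NF
SNR_out = 51.1 − 8.42 = 42.68 dB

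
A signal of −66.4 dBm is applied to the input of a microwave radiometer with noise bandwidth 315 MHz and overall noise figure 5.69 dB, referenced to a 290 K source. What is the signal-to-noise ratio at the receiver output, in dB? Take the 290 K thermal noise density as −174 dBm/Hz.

Noise floor: N = −174 + 10 log₁₀(B) + NF
10 log₁₀(3.15×10⁸) = 84.98 dB
N = −174 + 84.98 + 5.69 = −83.33 dBm
SNR = P_sig − N = −66.4 − (−83.33) = 16.93 dB → 16.9 dB

16.9 dB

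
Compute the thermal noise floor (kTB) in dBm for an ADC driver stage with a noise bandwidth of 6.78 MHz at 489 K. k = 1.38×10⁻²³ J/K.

−103.4 dBm

P_n = kTB = 1.38×10⁻²³ × 489 × 6.78×10⁶ = 4.58×10⁻¹⁴ W
In dBm: 10 log₁₀(4.58×10⁻¹⁴ / 10⁻³) = −103.4 dBm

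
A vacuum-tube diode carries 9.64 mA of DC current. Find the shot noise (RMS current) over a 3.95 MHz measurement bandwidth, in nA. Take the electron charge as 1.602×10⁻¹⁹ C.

110 nA

I_n = √(2qI·B)
2qI·B = 2 × 1.602×10⁻¹⁹ × 9.64×10⁻³ × 3.95×10⁶ = 1.22×10⁻¹⁴ A²
I_n = √(1.22×10⁻¹⁴) = 1.10×10⁻⁷ A = 110 nA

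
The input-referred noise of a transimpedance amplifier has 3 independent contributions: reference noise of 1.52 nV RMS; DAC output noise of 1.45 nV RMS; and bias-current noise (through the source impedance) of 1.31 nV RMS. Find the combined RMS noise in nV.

Uncorrelated sources add in power (mean-square): V_tot = √(ΣV_i²)
V_tot = √[(1.52×10⁻⁹)² + (1.45×10⁻⁹)² + (1.31×10⁻⁹)²] = 2.48×10⁻⁹ V = 2.48 nV

2.48 nV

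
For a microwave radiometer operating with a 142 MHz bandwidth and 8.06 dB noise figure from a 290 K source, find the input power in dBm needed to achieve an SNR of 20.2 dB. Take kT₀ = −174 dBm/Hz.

−64.2 dBm

Sensitivity = −174 + 10 log₁₀(B) + NF + SNR_min
= −174 + 81.52 + 8.06 + 20.2
= −64.22 dBm → −64.2 dBm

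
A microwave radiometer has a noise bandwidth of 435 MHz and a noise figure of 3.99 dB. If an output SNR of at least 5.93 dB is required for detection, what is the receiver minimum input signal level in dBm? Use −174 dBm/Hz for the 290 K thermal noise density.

Sensitivity = −174 + 10 log₁₀(B) + NF + SNR_min
= −174 + 86.38 + 3.99 + 5.93
= −77.70 dBm → −77.7 dBm

−77.7 dBm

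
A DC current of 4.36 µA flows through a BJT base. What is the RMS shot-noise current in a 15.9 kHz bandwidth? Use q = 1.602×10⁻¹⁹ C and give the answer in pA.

I_n = √(2qI·B)
2qI·B = 2 × 1.602×10⁻¹⁹ × 4.36×10⁻⁶ × 1.59×10⁴ = 2.22×10⁻²⁰ A²
I_n = √(2.22×10⁻²⁰) = 1.49×10⁻¹⁰ A = 149 pA

149 pA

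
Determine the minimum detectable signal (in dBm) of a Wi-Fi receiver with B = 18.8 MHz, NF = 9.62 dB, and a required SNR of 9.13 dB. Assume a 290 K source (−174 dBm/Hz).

Sensitivity = −174 + 10 log₁₀(B) + NF + SNR_min
= −174 + 72.74 + 9.62 + 9.13
= −82.51 dBm → −82.5 dBm

−82.5 dBm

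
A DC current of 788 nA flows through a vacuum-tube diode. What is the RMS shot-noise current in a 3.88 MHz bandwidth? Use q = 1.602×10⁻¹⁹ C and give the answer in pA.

I_n = √(2qI·B)
2qI·B = 2 × 1.602×10⁻¹⁹ × 7.88×10⁻⁷ × 3.88×10⁶ = 9.80×10⁻¹⁹ A²
I_n = √(9.80×10⁻¹⁹) = 9.90×10⁻¹⁰ A = 990 pA

990 pA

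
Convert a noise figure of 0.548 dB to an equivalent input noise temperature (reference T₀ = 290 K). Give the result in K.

39.0 K

F = 10^(0.548/10) = 1.13449
T_e = (F − 1)·T₀ = (1.13449 − 1) × 290 = 39.0 K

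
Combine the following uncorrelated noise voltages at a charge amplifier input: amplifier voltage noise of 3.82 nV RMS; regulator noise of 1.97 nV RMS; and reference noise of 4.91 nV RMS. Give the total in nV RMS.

6.53 nV

Uncorrelated sources add in power (mean-square): V_tot = √(ΣV_i²)
V_tot = √[(3.82×10⁻⁹)² + (1.97×10⁻⁹)² + (4.91×10⁻⁹)²] = 6.53×10⁻⁹ V = 6.53 nV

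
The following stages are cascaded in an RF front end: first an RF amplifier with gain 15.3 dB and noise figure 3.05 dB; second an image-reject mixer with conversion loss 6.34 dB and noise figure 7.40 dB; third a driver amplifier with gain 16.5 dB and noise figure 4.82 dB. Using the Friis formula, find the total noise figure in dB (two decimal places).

Convert to linear (a loss of L dB is a gain of −L dB): F_i = 10^(NF_i/10), G_i = 10^(G_i,dB/10)
  Stage 1: F_1 = 10^(3.05/10) = 2.018, G_1 = 10^(15.3/10) = 33.88
  Stage 2: F_2 = 10^(7.40/10) = 5.495, G_2 = 10^(−6.34/10) = 0.2323
  Stage 3: F_3 = 10^(4.82/10) = 3.034, G_3 = 10^(16.5/10) = 44.67
Friis cascade:
  F = 2.018 + (5.495 − 1)/33.88 + (3.034 − 1)/7.870 = 2.409
NF = 10 log₁₀(2.409) = 3.82 dB

3.82 dB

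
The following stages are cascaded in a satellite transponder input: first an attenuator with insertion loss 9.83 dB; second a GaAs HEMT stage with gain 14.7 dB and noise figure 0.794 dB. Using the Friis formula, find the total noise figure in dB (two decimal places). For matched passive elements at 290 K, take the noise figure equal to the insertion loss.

10.62 dB

Convert to linear (a loss of L dB is a gain of −L dB): F_i = 10^(NF_i/10), G_i = 10^(G_i,dB/10)
  Stage 1: F_1 = 10^(9.83/10) = 9.616, G_1 = 10^(−9.83/10) = 0.1040
  Stage 2: F_2 = 10^(0.794/10) = 1.201, G_2 = 10^(14.7/10) = 29.51
Friis cascade:
  F = 9.616 + (1.201 − 1)/0.1040 = 11.55
NF = 10 log₁₀(11.55) = 10.62 dB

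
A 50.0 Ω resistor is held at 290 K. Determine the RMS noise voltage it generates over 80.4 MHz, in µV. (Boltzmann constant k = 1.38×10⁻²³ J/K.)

V_n = √(4kTRB)
4kTRB = 4 × 1.38×10⁻²³ × 290 × 5.00×10¹ × 8.04×10⁷ = 6.44×10⁻¹¹ V²
V_n = √(6.44×10⁻¹¹) = 8.02×10⁻⁶ V = 8.02 µV

8.02 µV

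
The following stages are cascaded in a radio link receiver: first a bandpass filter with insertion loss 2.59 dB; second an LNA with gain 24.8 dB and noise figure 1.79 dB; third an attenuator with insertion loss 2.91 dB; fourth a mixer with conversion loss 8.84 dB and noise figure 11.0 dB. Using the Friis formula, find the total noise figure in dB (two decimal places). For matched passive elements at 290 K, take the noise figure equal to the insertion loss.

Convert to linear (a loss of L dB is a gain of −L dB): F_i = 10^(NF_i/10), G_i = 10^(G_i,dB/10)
  Stage 1: F_1 = 10^(2.59/10) = 1.816, G_1 = 10^(−2.59/10) = 0.5508
  Stage 2: F_2 = 10^(1.79/10) = 1.510, G_2 = 10^(24.8/10) = 302.0
  Stage 3: F_3 = 10^(2.91/10) = 1.954, G_3 = 10^(−2.91/10) = 0.5117
  Stage 4: F_4 = 10^(11.0/10) = 12.59, G_4 = 10^(−8.84/10) = 0.1306
Friis cascade:
  F = 1.816 + (1.510 − 1)/0.5508 + (1.954 − 1)/166.3 + (12.59 − 1)/85.11 = 2.883
NF = 10 log₁₀(2.883) = 4.60 dB

4.60 dB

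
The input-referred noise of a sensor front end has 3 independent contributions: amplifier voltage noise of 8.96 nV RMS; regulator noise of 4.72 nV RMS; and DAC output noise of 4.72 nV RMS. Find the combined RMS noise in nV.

11.2 nV

Uncorrelated sources add in power (mean-square): V_tot = √(ΣV_i²)
V_tot = √[(8.96×10⁻⁹)² + (4.72×10⁻⁹)² + (4.72×10⁻⁹)²] = 1.12×10⁻⁸ V = 11.2 nV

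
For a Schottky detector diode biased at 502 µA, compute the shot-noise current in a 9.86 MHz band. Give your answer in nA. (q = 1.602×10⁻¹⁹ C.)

39.8 nA

I_n = √(2qI·B)
2qI·B = 2 × 1.602×10⁻¹⁹ × 5.02×10⁻⁴ × 9.86×10⁶ = 1.59×10⁻¹⁵ A²
I_n = √(1.59×10⁻¹⁵) = 3.98×10⁻⁸ A = 39.8 nA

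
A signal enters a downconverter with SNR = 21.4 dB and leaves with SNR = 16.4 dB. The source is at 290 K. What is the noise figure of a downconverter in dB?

NF (dB) = SNR_in(dB) − SNR_out(dB) when the source is at T₀
NF = 21.4 − 16.4 = 5.0 dB

5.0 dB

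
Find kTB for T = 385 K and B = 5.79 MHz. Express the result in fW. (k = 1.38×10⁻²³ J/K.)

30.8 fW

P_n = kTB = 1.38×10⁻²³ × 385 × 5.79×10⁶ = 3.08×10⁻¹⁴ W = 30.8 fW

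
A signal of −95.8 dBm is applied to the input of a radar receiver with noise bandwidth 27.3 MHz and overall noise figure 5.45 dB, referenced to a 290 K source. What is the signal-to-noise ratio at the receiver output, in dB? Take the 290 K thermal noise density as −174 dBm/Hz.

−1.6 dB

Noise floor: N = −174 + 10 log₁₀(B) + NF
10 log₁₀(2.73×10⁷) = 74.36 dB
N = −174 + 74.36 + 5.45 = −94.19 dBm
SNR = P_sig − N = −95.8 − (−94.19) = −1.61 dB → −1.6 dB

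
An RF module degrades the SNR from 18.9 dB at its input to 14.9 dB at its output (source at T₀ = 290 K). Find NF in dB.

NF (dB) = SNR_in(dB) − SNR_out(dB) when the source is at T₀
NF = 18.9 − 14.9 = 4.0 dB

4.0 dB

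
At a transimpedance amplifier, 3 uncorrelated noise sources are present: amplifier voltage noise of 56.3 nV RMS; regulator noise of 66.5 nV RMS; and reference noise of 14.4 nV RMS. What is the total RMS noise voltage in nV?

Uncorrelated sources add in power (mean-square): V_tot = √(ΣV_i²)
V_tot = √[(5.63×10⁻⁸)² + (6.65×10⁻⁸)² + (1.44×10⁻⁸)²] = 8.83×10⁻⁸ V = 88.3 nV

88.3 nV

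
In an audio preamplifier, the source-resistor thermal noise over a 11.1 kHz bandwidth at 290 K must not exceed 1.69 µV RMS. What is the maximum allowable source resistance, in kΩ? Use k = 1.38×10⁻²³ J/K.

Johnson–Nyquist: V_n = √(4kTRB) ⇒ R = V_n² / (4kTB)
4kTB = 4 × 1.38×10⁻²³ × 290 × 1.11×10⁴ = 1.78×10⁻¹⁶
R = (1.69×10⁻⁶)² / 1.78×10⁻¹⁶ = 1.61×10⁴ Ω = 16.1 kΩ

16.1 kΩ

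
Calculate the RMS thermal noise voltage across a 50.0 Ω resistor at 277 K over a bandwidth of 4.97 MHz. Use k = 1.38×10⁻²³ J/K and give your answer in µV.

1.95 µV

V_n = √(4kTRB)
4kTRB = 4 × 1.38×10⁻²³ × 277 × 5.00×10¹ × 4.97×10⁶ = 3.80×10⁻¹² V²
V_n = √(3.80×10⁻¹²) = 1.95×10⁻⁶ V = 1.95 µV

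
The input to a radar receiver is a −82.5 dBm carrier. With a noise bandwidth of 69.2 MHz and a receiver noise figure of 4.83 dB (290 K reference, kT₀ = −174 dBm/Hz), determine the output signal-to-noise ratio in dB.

8.3 dB

Noise floor: N = −174 + 10 log₁₀(B) + NF
10 log₁₀(6.92×10⁷) = 78.4 dB
N = −174 + 78.4 + 4.83 = −90.77 dBm
SNR = P_sig − N = −82.5 − (−90.77) = 8.27 dB → 8.3 dB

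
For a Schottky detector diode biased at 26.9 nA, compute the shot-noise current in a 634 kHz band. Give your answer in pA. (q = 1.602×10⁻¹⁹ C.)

I_n = √(2qI·B)
2qI·B = 2 × 1.602×10⁻¹⁹ × 2.69×10⁻⁸ × 6.34×10⁵ = 5.46×10⁻²¹ A²
I_n = √(5.46×10⁻²¹) = 7.39×10⁻¹¹ A = 73.9 pA

73.9 pA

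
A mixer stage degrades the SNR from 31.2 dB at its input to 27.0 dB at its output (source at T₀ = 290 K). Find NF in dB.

4.2 dB

NF (dB) = SNR_in(dB) − SNR_out(dB) when the source is at T₀
NF = 31.2 − 27.0 = 4.2 dB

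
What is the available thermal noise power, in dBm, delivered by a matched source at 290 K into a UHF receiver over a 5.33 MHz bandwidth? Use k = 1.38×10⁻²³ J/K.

−106.7 dBm

P_n = kTB = 1.38×10⁻²³ × 290 × 5.33×10⁶ = 2.13×10⁻¹⁴ W
In dBm: 10 log₁₀(2.13×10⁻¹⁴ / 10⁻³) = −106.7 dBm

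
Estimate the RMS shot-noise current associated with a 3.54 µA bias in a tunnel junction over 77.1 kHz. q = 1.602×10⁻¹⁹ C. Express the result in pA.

296 pA

I_n = √(2qI·B)
2qI·B = 2 × 1.602×10⁻¹⁹ × 3.54×10⁻⁶ × 7.71×10⁴ = 8.74×10⁻²⁰ A²
I_n = √(8.74×10⁻²⁰) = 2.96×10⁻¹⁰ A = 296 pA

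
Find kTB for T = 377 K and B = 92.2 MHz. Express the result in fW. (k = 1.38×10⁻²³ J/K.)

P_n = kTB = 1.38×10⁻²³ × 377 × 9.22×10⁷ = 4.80×10⁻¹³ W = 480 fW

480 fW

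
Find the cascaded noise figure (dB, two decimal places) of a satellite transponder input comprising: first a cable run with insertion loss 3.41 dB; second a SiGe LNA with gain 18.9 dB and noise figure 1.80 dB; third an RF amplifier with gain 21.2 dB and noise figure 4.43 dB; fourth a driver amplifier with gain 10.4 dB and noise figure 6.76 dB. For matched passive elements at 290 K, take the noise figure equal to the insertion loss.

5.28 dB

Convert to linear (a loss of L dB is a gain of −L dB): F_i = 10^(NF_i/10), G_i = 10^(G_i,dB/10)
  Stage 1: F_1 = 10^(3.41/10) = 2.193, G_1 = 10^(−3.41/10) = 0.4560
  Stage 2: F_2 = 10^(1.80/10) = 1.514, G_2 = 10^(18.9/10) = 77.62
  Stage 3: F_3 = 10^(4.43/10) = 2.773, G_3 = 10^(21.2/10) = 131.8
  Stage 4: F_4 = 10^(6.76/10) = 4.742, G_4 = 10^(10.4/10) = 10.96
Friis cascade:
  F = 2.193 + (1.514 − 1)/0.4560 + (2.773 − 1)/35.40 + (4.742 − 1)/4667 = 3.370
NF = 10 log₁₀(3.370) = 5.28 dB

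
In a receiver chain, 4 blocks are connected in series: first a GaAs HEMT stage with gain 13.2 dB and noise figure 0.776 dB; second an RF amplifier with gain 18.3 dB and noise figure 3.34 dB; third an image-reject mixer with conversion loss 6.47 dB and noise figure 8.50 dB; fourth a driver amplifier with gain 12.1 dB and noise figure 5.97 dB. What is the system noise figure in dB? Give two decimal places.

1.02 dB

Convert to linear (a loss of L dB is a gain of −L dB): F_i = 10^(NF_i/10), G_i = 10^(G_i,dB/10)
  Stage 1: F_1 = 10^(0.776/10) = 1.196, G_1 = 10^(13.2/10) = 20.89
  Stage 2: F_2 = 10^(3.34/10) = 2.158, G_2 = 10^(18.3/10) = 67.61
  Stage 3: F_3 = 10^(8.50/10) = 7.079, G_3 = 10^(−6.47/10) = 0.2254
  Stage 4: F_4 = 10^(5.97/10) = 3.954, G_4 = 10^(12.1/10) = 16.22
Friis cascade:
  F = 1.196 + (2.158 − 1)/20.89 + (7.079 − 1)/1413 + (3.954 − 1)/318.4 = 1.265
NF = 10 log₁₀(1.265) = 1.02 dB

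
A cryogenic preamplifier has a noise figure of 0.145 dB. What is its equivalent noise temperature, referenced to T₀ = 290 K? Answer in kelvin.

F = 10^(0.145/10) = 1.03395
T_e = (F − 1)·T₀ = (1.03395 − 1) × 290 = 9.85 K

9.85 K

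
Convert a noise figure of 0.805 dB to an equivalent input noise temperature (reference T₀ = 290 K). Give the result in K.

F = 10^(0.805/10) = 1.20365
T_e = (F − 1)·T₀ = (1.20365 − 1) × 290 = 59.1 K

59.1 K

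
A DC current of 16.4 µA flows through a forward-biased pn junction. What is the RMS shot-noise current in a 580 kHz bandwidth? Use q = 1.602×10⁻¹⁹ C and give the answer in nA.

I_n = √(2qI·B)
2qI·B = 2 × 1.602×10⁻¹⁹ × 1.64×10⁻⁵ × 5.80×10⁵ = 3.05×10⁻¹⁸ A²
I_n = √(3.05×10⁻¹⁸) = 1.75×10⁻⁹ A = 1.75 nA

1.75 nA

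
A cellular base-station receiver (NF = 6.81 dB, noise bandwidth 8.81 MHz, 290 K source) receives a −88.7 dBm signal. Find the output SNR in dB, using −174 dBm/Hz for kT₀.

Noise floor: N = −174 + 10 log₁₀(B) + NF
10 log₁₀(8.81×10⁶) = 69.45 dB
N = −174 + 69.45 + 6.81 = −97.74 dBm
SNR = P_sig − N = −88.7 − (−97.74) = 9.04 dB → 9.0 dB

9.0 dB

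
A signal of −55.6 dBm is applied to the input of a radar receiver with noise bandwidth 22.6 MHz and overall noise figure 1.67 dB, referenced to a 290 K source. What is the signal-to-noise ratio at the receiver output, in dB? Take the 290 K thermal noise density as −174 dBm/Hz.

Noise floor: N = −174 + 10 log₁₀(B) + NF
10 log₁₀(2.26×10⁷) = 73.54 dB
N = −174 + 73.54 + 1.67 = −98.79 dBm
SNR = P_sig − N = −55.6 − (−98.79) = 43.19 dB → 43.2 dB

43.2 dB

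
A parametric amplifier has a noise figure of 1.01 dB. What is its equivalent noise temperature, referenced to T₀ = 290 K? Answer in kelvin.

F = 10^(1.01/10) = 1.26183
T_e = (F − 1)·T₀ = (1.26183 − 1) × 290 = 75.9 K

75.9 K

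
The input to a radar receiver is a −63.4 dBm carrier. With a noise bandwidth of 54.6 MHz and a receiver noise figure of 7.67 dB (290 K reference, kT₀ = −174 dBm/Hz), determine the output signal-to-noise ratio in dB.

Noise floor: N = −174 + 10 log₁₀(B) + NF
10 log₁₀(5.46×10⁷) = 77.37 dB
N = −174 + 77.37 + 7.67 = −88.96 dBm
SNR = P_sig − N = −63.4 − (−88.96) = 25.56 dB → 25.6 dB

25.6 dB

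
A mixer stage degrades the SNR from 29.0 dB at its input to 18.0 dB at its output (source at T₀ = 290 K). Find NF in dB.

NF (dB) = SNR_in(dB) − SNR_out(dB) when the source is at T₀
NF = 29.0 − 18.0 = 11.0 dB

11.0 dB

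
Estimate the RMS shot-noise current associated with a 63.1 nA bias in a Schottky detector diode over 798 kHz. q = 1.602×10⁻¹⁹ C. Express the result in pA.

I_n = √(2qI·B)
2qI·B = 2 × 1.602×10⁻¹⁹ × 6.31×10⁻⁸ × 7.98×10⁵ = 1.61×10⁻²⁰ A²
I_n = √(1.61×10⁻²⁰) = 1.27×10⁻¹⁰ A = 127 pA

127 pA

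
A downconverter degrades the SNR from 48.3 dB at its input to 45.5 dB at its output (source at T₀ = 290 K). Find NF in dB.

NF (dB) = SNR_in(dB) − SNR_out(dB) when the source is at T₀
NF = 48.3 − 45.5 = 2.8 dB

2.8 dB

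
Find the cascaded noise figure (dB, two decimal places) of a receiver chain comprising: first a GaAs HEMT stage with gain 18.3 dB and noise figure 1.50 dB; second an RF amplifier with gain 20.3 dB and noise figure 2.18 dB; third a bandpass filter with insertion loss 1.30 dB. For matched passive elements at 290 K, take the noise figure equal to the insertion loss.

Convert to linear (a loss of L dB is a gain of −L dB): F_i = 10^(NF_i/10), G_i = 10^(G_i,dB/10)
  Stage 1: F_1 = 10^(1.50/10) = 1.413, G_1 = 10^(18.3/10) = 67.61
  Stage 2: F_2 = 10^(2.18/10) = 1.652, G_2 = 10^(20.3/10) = 107.2
  Stage 3: F_3 = 10^(1.30/10) = 1.349, G_3 = 10^(−1.30/10) = 0.7413
Friis cascade:
  F = 1.413 + (1.652 − 1)/67.61 + (1.349 − 1)/7244 = 1.422
NF = 10 log₁₀(1.422) = 1.53 dB

1.53 dB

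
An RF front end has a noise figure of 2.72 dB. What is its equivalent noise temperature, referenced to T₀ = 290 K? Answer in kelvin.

F = 10^(2.72/10) = 1.87068
T_e = (F − 1)·T₀ = (1.87068 − 1) × 290 = 252 K

252 K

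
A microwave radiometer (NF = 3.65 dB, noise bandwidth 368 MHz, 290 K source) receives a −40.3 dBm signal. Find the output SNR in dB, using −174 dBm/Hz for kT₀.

Noise floor: N = −174 + 10 log₁₀(B) + NF
10 log₁₀(3.68×10⁸) = 85.66 dB
N = −174 + 85.66 + 3.65 = −84.69 dBm
SNR = P_sig − N = −40.3 − (−84.69) = 44.39 dB → 44.4 dB

44.4 dB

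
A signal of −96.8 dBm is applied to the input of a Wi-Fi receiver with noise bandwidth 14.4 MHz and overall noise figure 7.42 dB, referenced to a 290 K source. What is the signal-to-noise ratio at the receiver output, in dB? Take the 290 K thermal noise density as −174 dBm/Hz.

Noise floor: N = −174 + 10 log₁₀(B) + NF
10 log₁₀(1.44×10⁷) = 71.58 dB
N = −174 + 71.58 + 7.42 = −95.00 dBm
SNR = P_sig − N = −96.8 − (−95.00) = −1.80 dB → −1.8 dB

−1.8 dB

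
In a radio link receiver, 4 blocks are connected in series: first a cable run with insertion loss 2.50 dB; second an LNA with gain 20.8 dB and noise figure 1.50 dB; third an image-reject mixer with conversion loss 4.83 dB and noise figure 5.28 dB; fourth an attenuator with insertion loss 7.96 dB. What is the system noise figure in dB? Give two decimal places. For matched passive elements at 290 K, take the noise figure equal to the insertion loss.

4.45 dB

Convert to linear (a loss of L dB is a gain of −L dB): F_i = 10^(NF_i/10), G_i = 10^(G_i,dB/10)
  Stage 1: F_1 = 10^(2.50/10) = 1.778, G_1 = 10^(−2.50/10) = 0.5623
  Stage 2: F_2 = 10^(1.50/10) = 1.413, G_2 = 10^(20.8/10) = 120.2
  Stage 3: F_3 = 10^(5.28/10) = 3.373, G_3 = 10^(−4.83/10) = 0.3289
  Stage 4: F_4 = 10^(7.96/10) = 6.252, G_4 = 10^(−7.96/10) = 0.1600
Friis cascade:
  F = 1.778 + (1.413 − 1)/0.5623 + (3.373 − 1)/67.61 + (6.252 − 1)/22.23 = 2.783
NF = 10 log₁₀(2.783) = 4.45 dB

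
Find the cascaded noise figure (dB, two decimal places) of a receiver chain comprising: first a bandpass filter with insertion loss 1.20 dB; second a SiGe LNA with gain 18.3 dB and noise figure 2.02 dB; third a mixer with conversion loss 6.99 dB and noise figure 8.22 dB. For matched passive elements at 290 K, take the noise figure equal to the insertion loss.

Convert to linear (a loss of L dB is a gain of −L dB): F_i = 10^(NF_i/10), G_i = 10^(G_i,dB/10)
  Stage 1: F_1 = 10^(1.20/10) = 1.318, G_1 = 10^(−1.20/10) = 0.7586
  Stage 2: F_2 = 10^(2.02/10) = 1.592, G_2 = 10^(18.3/10) = 67.61
  Stage 3: F_3 = 10^(8.22/10) = 6.637, G_3 = 10^(−6.99/10) = 0.2000
Friis cascade:
  F = 1.318 + (1.592 − 1)/0.7586 + (6.637 − 1)/51.29 = 2.209
NF = 10 log₁₀(2.209) = 3.44 dB

3.44 dB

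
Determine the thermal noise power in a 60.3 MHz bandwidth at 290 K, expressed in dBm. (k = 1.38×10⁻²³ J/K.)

P_n = kTB = 1.38×10⁻²³ × 290 × 6.03×10⁷ = 2.41×10⁻¹³ W
In dBm: 10 log₁₀(2.41×10⁻¹³ / 10⁻³) = −96.2 dBm

−96.2 dBm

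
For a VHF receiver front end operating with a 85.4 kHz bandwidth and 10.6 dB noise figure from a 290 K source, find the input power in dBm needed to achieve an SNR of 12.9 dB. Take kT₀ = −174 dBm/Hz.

Sensitivity = −174 + 10 log₁₀(B) + NF + SNR_min
= −174 + 49.31 + 10.6 + 12.9
= −101.19 dBm → −101.2 dBm

−101.2 dBm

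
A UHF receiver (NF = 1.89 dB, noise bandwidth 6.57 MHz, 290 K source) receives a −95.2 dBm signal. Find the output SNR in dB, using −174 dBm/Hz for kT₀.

8.7 dB

Noise floor: N = −174 + 10 log₁₀(B) + NF
10 log₁₀(6.57×10⁶) = 68.18 dB
N = −174 + 68.18 + 1.89 = −103.93 dBm
SNR = P_sig − N = −95.2 − (−103.93) = 8.73 dB → 8.7 dB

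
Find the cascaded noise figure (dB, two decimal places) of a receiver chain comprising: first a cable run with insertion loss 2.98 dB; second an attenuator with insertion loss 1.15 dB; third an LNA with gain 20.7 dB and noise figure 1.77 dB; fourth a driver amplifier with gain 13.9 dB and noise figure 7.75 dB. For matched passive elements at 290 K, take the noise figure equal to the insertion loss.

6.02 dB

Convert to linear (a loss of L dB is a gain of −L dB): F_i = 10^(NF_i/10), G_i = 10^(G_i,dB/10)
  Stage 1: F_1 = 10^(2.98/10) = 1.986, G_1 = 10^(−2.98/10) = 0.5035
  Stage 2: F_2 = 10^(1.15/10) = 1.303, G_2 = 10^(−1.15/10) = 0.7674
  Stage 3: F_3 = 10^(1.77/10) = 1.503, G_3 = 10^(20.7/10) = 117.5
  Stage 4: F_4 = 10^(7.75/10) = 5.957, G_4 = 10^(13.9/10) = 24.55
Friis cascade:
  F = 1.986 + (1.303 − 1)/0.5035 + (1.503 − 1)/0.3864 + (5.957 − 1)/45.39 = 4.000
NF = 10 log₁₀(4.000) = 6.02 dB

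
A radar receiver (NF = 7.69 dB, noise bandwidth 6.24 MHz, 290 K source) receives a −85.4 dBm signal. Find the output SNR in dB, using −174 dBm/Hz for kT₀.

13.0 dB

Noise floor: N = −174 + 10 log₁₀(B) + NF
10 log₁₀(6.24×10⁶) = 67.95 dB
N = −174 + 67.95 + 7.69 = −98.36 dBm
SNR = P_sig − N = −85.4 − (−98.36) = 12.96 dB → 13.0 dB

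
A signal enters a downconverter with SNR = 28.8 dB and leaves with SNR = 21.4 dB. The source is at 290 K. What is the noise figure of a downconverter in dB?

7.4 dB

NF (dB) = SNR_in(dB) − SNR_out(dB) when the source is at T₀
NF = 28.8 − 21.4 = 7.4 dB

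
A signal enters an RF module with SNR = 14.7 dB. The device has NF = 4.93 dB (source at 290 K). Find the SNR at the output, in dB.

By definition F = SNR_in/SNR_out, so in dB: SNR_out = SNR_in − NF
SNR_out = 14.7 − 4.93 = 9.77 dB

9.77 dB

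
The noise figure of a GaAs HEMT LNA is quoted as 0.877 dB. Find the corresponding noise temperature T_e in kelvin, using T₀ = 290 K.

64.9 K

F = 10^(0.877/10) = 1.22377
T_e = (F − 1)·T₀ = (1.22377 − 1) × 290 = 64.9 K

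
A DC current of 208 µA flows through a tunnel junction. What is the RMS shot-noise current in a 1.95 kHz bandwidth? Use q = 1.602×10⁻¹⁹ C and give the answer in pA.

360 pA

I_n = √(2qI·B)
2qI·B = 2 × 1.602×10⁻¹⁹ × 2.08×10⁻⁴ × 1.95×10³ = 1.30×10⁻¹⁹ A²
I_n = √(1.30×10⁻¹⁹) = 3.60×10⁻¹⁰ A = 360 pA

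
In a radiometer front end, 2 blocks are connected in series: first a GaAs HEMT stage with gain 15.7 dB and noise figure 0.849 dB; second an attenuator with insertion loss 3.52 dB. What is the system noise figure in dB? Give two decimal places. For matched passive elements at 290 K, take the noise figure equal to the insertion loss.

0.97 dB

Convert to linear (a loss of L dB is a gain of −L dB): F_i = 10^(NF_i/10), G_i = 10^(G_i,dB/10)
  Stage 1: F_1 = 10^(0.849/10) = 1.216, G_1 = 10^(15.7/10) = 37.15
  Stage 2: F_2 = 10^(3.52/10) = 2.249, G_2 = 10^(−3.52/10) = 0.4446
Friis cascade:
  F = 1.216 + (2.249 − 1)/37.15 = 1.250
NF = 10 log₁₀(1.250) = 0.97 dB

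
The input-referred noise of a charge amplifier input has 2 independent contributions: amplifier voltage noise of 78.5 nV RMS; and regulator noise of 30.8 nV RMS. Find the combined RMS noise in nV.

Uncorrelated sources add in power (mean-square): V_tot = √(ΣV_i²)
V_tot = √[(7.85×10⁻⁸)² + (3.08×10⁻⁸)²] = 8.43×10⁻⁸ V = 84.3 nV

84.3 nV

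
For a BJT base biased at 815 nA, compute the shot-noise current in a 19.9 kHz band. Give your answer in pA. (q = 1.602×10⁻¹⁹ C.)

72.1 pA

I_n = √(2qI·B)
2qI·B = 2 × 1.602×10⁻¹⁹ × 8.15×10⁻⁷ × 1.99×10⁴ = 5.20×10⁻²¹ A²
I_n = √(5.20×10⁻²¹) = 7.21×10⁻¹¹ A = 72.1 pA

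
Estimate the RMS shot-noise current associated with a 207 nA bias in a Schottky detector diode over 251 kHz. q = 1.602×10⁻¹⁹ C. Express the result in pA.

129 pA

I_n = √(2qI·B)
2qI·B = 2 × 1.602×10⁻¹⁹ × 2.07×10⁻⁷ × 2.51×10⁵ = 1.66×10⁻²⁰ A²
I_n = √(1.66×10⁻²⁰) = 1.29×10⁻¹⁰ A = 129 pA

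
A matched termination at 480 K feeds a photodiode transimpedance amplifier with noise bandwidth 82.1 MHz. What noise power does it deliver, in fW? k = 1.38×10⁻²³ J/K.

544 fW

P_n = kTB = 1.38×10⁻²³ × 480 × 8.21×10⁷ = 5.44×10⁻¹³ W = 544 fW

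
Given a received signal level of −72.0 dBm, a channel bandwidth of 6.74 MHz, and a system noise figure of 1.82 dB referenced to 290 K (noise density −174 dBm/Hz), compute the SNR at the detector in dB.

Noise floor: N = −174 + 10 log₁₀(B) + NF
10 log₁₀(6.74×10⁶) = 68.29 dB
N = −174 + 68.29 + 1.82 = −103.89 dBm
SNR = P_sig − N = −72.0 − (−103.89) = 31.89 dB → 31.9 dB

31.9 dB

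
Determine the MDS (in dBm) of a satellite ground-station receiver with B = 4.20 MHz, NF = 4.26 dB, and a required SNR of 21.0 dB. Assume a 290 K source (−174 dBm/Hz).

Sensitivity = −174 + 10 log₁₀(B) + NF + SNR_min
= −174 + 66.23 + 4.26 + 21.0
= −82.51 dBm → −82.5 dBm

−82.5 dBm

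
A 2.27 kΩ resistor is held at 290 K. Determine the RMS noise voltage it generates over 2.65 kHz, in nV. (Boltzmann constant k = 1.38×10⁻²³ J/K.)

V_n = √(4kTRB)
4kTRB = 4 × 1.38×10⁻²³ × 290 × 2.27×10³ × 2.65×10³ = 9.63×10⁻¹⁴ V²
V_n = √(9.63×10⁻¹⁴) = 3.10×10⁻⁷ V = 310 nV

310 nV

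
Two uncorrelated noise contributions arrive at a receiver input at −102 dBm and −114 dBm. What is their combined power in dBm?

−101.7 dBm

Convert to linear, add, convert back:
P₁ = 6.31×10⁻¹⁴ W, P₂ = 3.98×10⁻¹⁵ W
P_tot = 6.71×10⁻¹⁴ W → 10 log₁₀(P_tot / 10⁻³) = −101.7 dBm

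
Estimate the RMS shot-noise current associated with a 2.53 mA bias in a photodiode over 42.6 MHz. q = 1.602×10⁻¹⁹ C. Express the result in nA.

I_n = √(2qI·B)
2qI·B = 2 × 1.602×10⁻¹⁹ × 2.53×10⁻³ × 4.26×10⁷ = 3.45×10⁻¹⁴ A²
I_n = √(3.45×10⁻¹⁴) = 1.86×10⁻⁷ A = 186 nA

186 nA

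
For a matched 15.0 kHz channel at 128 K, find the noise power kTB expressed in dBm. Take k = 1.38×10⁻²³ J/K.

−135.8 dBm

P_n = kTB = 1.38×10⁻²³ × 128 × 1.50×10⁴ = 2.65×10⁻¹⁷ W
In dBm: 10 log₁₀(2.65×10⁻¹⁷ / 10⁻³) = −135.8 dBm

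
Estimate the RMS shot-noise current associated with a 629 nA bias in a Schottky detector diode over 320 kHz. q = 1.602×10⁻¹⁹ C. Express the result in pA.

254 pA

I_n = √(2qI·B)
2qI·B = 2 × 1.602×10⁻¹⁹ × 6.29×10⁻⁷ × 3.20×10⁵ = 6.45×10⁻²⁰ A²
I_n = √(6.45×10⁻²⁰) = 2.54×10⁻¹⁰ A = 254 pA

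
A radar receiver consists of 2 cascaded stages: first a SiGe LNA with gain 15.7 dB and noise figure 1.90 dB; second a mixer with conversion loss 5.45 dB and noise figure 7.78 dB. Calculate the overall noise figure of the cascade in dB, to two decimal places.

2.26 dB

Convert to linear (a loss of L dB is a gain of −L dB): F_i = 10^(NF_i/10), G_i = 10^(G_i,dB/10)
  Stage 1: F_1 = 10^(1.90/10) = 1.549, G_1 = 10^(15.7/10) = 37.15
  Stage 2: F_2 = 10^(7.78/10) = 5.998, G_2 = 10^(−5.45/10) = 0.2851
Friis cascade:
  F = 1.549 + (5.998 − 1)/37.15 = 1.683
NF = 10 log₁₀(1.683) = 2.26 dB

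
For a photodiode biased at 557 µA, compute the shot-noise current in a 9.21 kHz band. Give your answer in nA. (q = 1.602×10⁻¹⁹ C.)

1.28 nA

I_n = √(2qI·B)
2qI·B = 2 × 1.602×10⁻¹⁹ × 5.57×10⁻⁴ × 9.21×10³ = 1.64×10⁻¹⁸ A²
I_n = √(1.64×10⁻¹⁸) = 1.28×10⁻⁹ A = 1.28 nA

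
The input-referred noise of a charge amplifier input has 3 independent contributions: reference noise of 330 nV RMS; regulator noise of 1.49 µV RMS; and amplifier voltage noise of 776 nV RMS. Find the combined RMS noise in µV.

Uncorrelated sources add in power (mean-square): V_tot = √(ΣV_i²)
V_tot = √[(3.30×10⁻⁷)² + (1.49×10⁻⁶)² + (7.76×10⁻⁷)²] = 1.71×10⁻⁶ V = 1.71 µV

1.71 µV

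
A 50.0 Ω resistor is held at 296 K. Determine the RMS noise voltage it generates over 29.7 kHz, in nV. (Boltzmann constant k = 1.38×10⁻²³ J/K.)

156 nV

V_n = √(4kTRB)
4kTRB = 4 × 1.38×10⁻²³ × 296 × 5.00×10¹ × 2.97×10⁴ = 2.43×10⁻¹⁴ V²
V_n = √(2.43×10⁻¹⁴) = 1.56×10⁻⁷ V = 156 nV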